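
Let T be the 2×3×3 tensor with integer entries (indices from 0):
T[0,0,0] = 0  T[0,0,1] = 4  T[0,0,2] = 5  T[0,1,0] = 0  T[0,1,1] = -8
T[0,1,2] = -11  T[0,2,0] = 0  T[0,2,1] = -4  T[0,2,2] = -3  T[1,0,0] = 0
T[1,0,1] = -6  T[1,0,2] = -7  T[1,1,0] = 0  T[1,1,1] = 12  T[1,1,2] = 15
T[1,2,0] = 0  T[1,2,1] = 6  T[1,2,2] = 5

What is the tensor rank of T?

2

Lower bound: the mode-2 unfolding of T (rows indexed by j, columns by (i,k) = (0,0), (0,1), (0,2), (1,0), (1,1), (1,2)) is [[0, 4, 5, 0, -6, -7], [0, -8, -11, 0, 12, 15], [0, -4, -3, 0, 6, 5]].
There the 2×2 minor on rows j ∈ {0, 1}, columns (i,k) ∈ {(0,1), (0,2)} is det [[4, 5], [-8, -11]] = -4 ≠ 0, so this unfolding has rank ≥ 2; CP rank is at least every unfolding rank, so rank(T) ≥ 2. (Unfolding ranks only ever bound the CP rank from below — rank(T) can be strictly larger than all of them — so the matching upper bound has to come from an explicit 2-term decomposition.)
Upper bound — finding two terms. Write S_k = T[:,:,k] for the frontal slices: S₀ = [[0, 0, 0], [0, 0, 0]], S₁ = [[4, -8, -4], [-6, 12, 6]], S₂ = [[5, -11, -3], [-7, 15, 5]].
If T = a₁ (x) b₁ (x) c₁ + a₂ (x) b₂ (x) c₂ then each S_k = c₁[k]·a₁b₁ᵀ + c₂[k]·a₂b₂ᵀ. S₁ and S₂ are linearly independent, so a₁b₁ᵀ and a₂b₂ᵀ must span the same plane of matrices: they are the rank-1 matrices of the form x·S₁ + y·S₂.
The 2×2 minor of x·S₁ + y·S₂ on rows {0,1}, columns {0,1} is −2·xy − 2·y² = (-2)·(y)(x + y), vanishing at (x:y) = (1:0) and (1:-1).
M₁ = S₁ = [[4, -8, -4], [-6, 12, 6]] = 2·(2, -3)(1, -2, -1)ᵀ and M₂ = S₁ − S₂ = [[-1, 3, -1], [1, -3, 1]] = −(1, -1)(1, -3, 1)ᵀ, so take a₁ = (2, -3), b₁ = (1, -2, -1), a₂ = (1, -1), b₂ = (1, -3, 1).
Each slice is an integer combination of E₁ = a₁b₁ᵀ and E₂ = a₂b₂ᵀ: S₀ = 0, S₁ = 2·E₁, S₂ = 2·E₁ + E₂; reading off coefficients, c₁ = (0, 2, 2) and c₂ = (0, 0, 1).
Hence T = (2, -3) (x) (1, -2, -1) (x) (0, 2, 2) + (1, -1) (x) (1, -3, 1) (x) (0, 0, 1), so rank(T) ≤ 2.
These bounds meet, so rank(T) = 2.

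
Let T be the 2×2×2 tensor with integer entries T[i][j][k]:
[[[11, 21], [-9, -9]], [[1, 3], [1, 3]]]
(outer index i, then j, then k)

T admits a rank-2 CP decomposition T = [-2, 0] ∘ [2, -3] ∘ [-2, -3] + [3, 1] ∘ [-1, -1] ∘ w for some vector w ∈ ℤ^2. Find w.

Subtract the known terms from T to get the rank-1 residual R = [3, 1] ∘ [-1, -1] ∘ w, so R[i,j,k] = a[i]·b[j]·w[k]. Pick indices with nonzero a[0]·b[0] = (3)·(-1) = -3. Only the fibre through (0,0,·) is needed: R[0,0,:] = T[0,0,:] − Σₗ aₗ[0]bₗ[0]cₗ = [11, 21] − (-2)·(2)·[-2, -3] = [3, 9]. Then w[k] = R[0,0,k] / -3 for each k, giving w = [3, 9] / -3 = [-1, -3].

w = [-1, -3]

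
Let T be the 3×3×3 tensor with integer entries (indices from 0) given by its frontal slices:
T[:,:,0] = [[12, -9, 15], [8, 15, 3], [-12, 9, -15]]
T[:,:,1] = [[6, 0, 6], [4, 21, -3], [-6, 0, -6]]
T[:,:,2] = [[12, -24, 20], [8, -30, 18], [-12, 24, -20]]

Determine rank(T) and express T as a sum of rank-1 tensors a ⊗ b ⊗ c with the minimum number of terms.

Lower bound: the mode-2 unfolding of T (rows indexed by j, columns by (i,k) = (0,0), (0,1), (0,2), (1,0), (1,1), (1,2), (2,0), (2,1), (2,2)) is [[12, 6, 12, 8, 4, 8, -12, -6, -12], [-9, 0, -24, 15, 21, -30, 9, 0, 24], [15, 6, 20, 3, -3, 18, -15, -6, -20]].
There the 2×2 minor on rows j ∈ {0, 1}, columns (i,k) ∈ {(0,0), (0,1)} is det [[12, 6], [-9, 0]] = 54 ≠ 0, so this unfolding has rank ≥ 2; CP rank is at least every unfolding rank, so rank(T) ≥ 2. (This is only a lower bound: in general the CP rank may exceed every unfolding rank, so we still need to exhibit 2 rank-1 terms summing to T.)
Upper bound — finding two terms. Write S_k = T[:,:,k] for the frontal slices: S₀ = [[12, -9, 15], [8, 15, 3], [-12, 9, -15]], S₁ = [[6, 0, 6], [4, 21, -3], [-6, 0, -6]], S₂ = [[12, -24, 20], [8, -30, 18], [-12, 24, -20]].
If T = a₁ ⊗ b₁ ⊗ c₁ + a₂ ⊗ b₂ ⊗ c₂ then each S_k = c₁[k]·a₁b₁ᵀ + c₂[k]·a₂b₂ᵀ. S₀ and S₁ are linearly independent, so a₁b₁ᵀ and a₂b₂ᵀ must span the same plane of matrices: they are the rank-1 matrices of the form x·S₀ + y·S₁.
The 2×2 minor of x·S₀ + y·S₁ on rows {0,1}, columns {0,1} is 252·x² + 378·xy + 126·y² = 126·(x + y)(2·x + y), vanishing at (x:y) = (1:-1) and (1:-2).
M₁ = S₀ − S₁ = [[6, -9, 9], [4, -6, 6], [-6, 9, -9]] = (3, 2, -3)(2, -3, 3)ᵀ and M₂ = S₀ − 2·S₁ = [[0, -9, 3], [0, -27, 9], [0, 9, -3]] = (-3)·(1, 3, -1)(0, 3, -1)ᵀ, so take a₁ = (3, 2, -3), b₁ = (2, -3, 3), a₂ = (1, 3, -1), b₂ = (0, 3, -1).
Each slice is an integer combination of E₁ = a₁b₁ᵀ and E₂ = a₂b₂ᵀ: S₀ = 2·E₁ + 3·E₂, S₁ = E₁ + 3·E₂, S₂ = 2·E₁ − 2·E₂; reading off coefficients, c₁ = (2, 1, 2) and c₂ = (3, 3, -2).
Hence T = (3, 2, -3) ⊗ (2, -3, 3) ⊗ (2, 1, 2) + (1, 3, -1) ⊗ (0, 3, -1) ⊗ (3, 3, -2), so rank(T) ≤ 2.
These bounds meet, so rank(T) = 2.
Check entry T[1,2,0] = 3: (2)·(3)·(2) + (3)·(-1)·(3) = 3.

rank(T) = 2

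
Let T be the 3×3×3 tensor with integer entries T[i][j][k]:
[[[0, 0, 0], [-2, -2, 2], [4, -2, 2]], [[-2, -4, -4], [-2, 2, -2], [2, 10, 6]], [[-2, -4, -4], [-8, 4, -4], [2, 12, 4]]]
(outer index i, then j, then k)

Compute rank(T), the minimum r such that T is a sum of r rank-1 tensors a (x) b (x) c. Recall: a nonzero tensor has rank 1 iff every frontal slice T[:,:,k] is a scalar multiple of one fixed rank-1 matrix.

Lower bound: in the mode-3 unfolding of T (rows indexed by k, columns by (i,j)) the 3×3 minor on rows k ∈ {0, 1, 2}, columns (i,j) ∈ {(0,1), (0,2), (1,0)} is det [[-2, 4, -2], [-2, -2, -4], [2, 2, -4]] = -96 ≠ 0, so that unfolding has rank ≥ 3 and hence rank(T) ≥ 3 (CP rank is at least every unfolding rank, though it can be larger).
Upper bound: T is a sum of 3 rank-1 terms, T = [0, 1, 1] (x) [1, 0, -2] (x) [-2, -4, -4] + [1, -1, -2] (x) [0, 1, 1] (x) [2, -2, 2] + [1, 0, 1] (x) [0, 2, -1] (x) [-2, 0, 0] (written with every a and b primitive with positive leading entry and the scale carried by c; CP decompositions are not unique, and this one is verified by expanding entrywise), so rank(T) ≤ 3.
These bounds meet, so rank(T) = 3.

3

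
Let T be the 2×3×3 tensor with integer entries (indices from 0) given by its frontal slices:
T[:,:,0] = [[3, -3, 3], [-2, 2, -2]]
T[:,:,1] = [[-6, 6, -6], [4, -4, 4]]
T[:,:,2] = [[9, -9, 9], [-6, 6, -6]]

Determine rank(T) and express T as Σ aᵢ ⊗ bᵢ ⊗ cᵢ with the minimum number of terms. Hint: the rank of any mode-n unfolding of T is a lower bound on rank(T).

rank(T) = 1

Lower bound: T ≠ 0 (e.g. T[0,0,0] = 3), so rank(T) ≥ 1.
Upper bound: if T = a ⊗ b ⊗ c then every fibre of T is a multiple of the corresponding factor, so read the factors off the fibres through the nonzero entry T[0,0,0] = 3.
The mode-1 fibre T[:,0,0] = [3, -2] gives a = [3, -2] (primitive direction); the mode-2 fibre T[0,:,0] = [3, -3, 3] gives b = [1, -1, 1]; then c[k] = T[0,0,k] / (a[0]·b[0]) = [3, -6, 9] / 3 = [1, -2, 3].
Expanding [3, -2] ⊗ [1, -1, 1] ⊗ [1, -2, 3] reproduces all 18 entries of T, so T = [3, -2] ⊗ [1, -1, 1] ⊗ [1, -2, 3] and rank(T) ≤ 1.
These bounds meet, so rank(T) = 1.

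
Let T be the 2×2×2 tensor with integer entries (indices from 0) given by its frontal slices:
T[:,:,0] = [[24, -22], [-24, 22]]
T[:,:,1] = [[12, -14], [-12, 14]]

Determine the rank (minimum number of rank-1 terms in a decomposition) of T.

2

Lower bound: in the mode-3 unfolding of T (rows indexed by k, columns by (i,j)) the 2×2 minor on rows k ∈ {0, 1}, columns (i,j) ∈ {(0,0), (0,1)} is det [[24, -22], [12, -14]] = -72 ≠ 0, so that unfolding has rank ≥ 2 and hence rank(T) ≥ 2 (CP rank is at least every unfolding rank, though it can be larger).
Upper bound: T[i,:,:] = a[i]·M for every slice, with a = (1, -1) and M = [[24, 12], [-22, -14]] (rows j, columns k).
Splitting M by its rows (j = 0, 1), M = (1, 0)(24, 12)ᵀ + (0, 1)(-22, -14)ᵀ.
Hence T = (1, -1) ⊗ (1, 0) ⊗ (24, 12) + (1, -1) ⊗ (0, 1) ⊗ (-22, -14), so rank(T) ≤ 2.
These bounds meet, so rank(T) = 2.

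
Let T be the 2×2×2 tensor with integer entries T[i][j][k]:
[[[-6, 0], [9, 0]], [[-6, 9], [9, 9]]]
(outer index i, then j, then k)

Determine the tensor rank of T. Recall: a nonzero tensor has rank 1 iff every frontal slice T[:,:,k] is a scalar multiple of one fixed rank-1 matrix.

Lower bound: the mode-1 unfolding of T (rows indexed by i, columns by (j,k) = (0,0), (0,1), (1,0), (1,1)) is [[-6, 0, 9, 0], [-6, 9, 9, 9]].
There the 2×2 minor on rows i ∈ {0, 1}, columns (j,k) ∈ {(0,0), (0,1)} is det [[-6, 0], [-6, 9]] = -54 ≠ 0, so this unfolding has rank ≥ 2; CP rank is at least every unfolding rank, so rank(T) ≥ 2. (This is only a lower bound: in general the CP rank may exceed every unfolding rank, so we still need to exhibit 2 rank-1 terms summing to T.)
Upper bound — finding two terms. Write S_k = T[:,:,k] for the frontal slices: S₀ = [[-6, 9], [-6, 9]], S₁ = [[0, 0], [9, 9]].
If T = a₁ ⊗ b₁ ⊗ c₁ + a₂ ⊗ b₂ ⊗ c₂ then each S_k = c₁[k]·a₁b₁ᵀ + c₂[k]·a₂b₂ᵀ. S₀ and S₁ are linearly independent, so a₁b₁ᵀ and a₂b₂ᵀ must span the same plane of matrices: they are the rank-1 matrices of the form x·S₀ + y·S₁.
det(x·S₀ + y·S₁) is −135·xy = (-135)·(y)(x), vanishing at (x:y) = (1:0) and (0:1).
M₁ = S₀ = [[-6, 9], [-6, 9]] = (-3)·(1, 1)(2, -3)ᵀ and M₂ = S₁ = [[0, 0], [9, 9]] = 9·(0, 1)(1, 1)ᵀ, so take a₁ = (1, 1), b₁ = (2, -3), a₂ = (0, 1), b₂ = (1, 1).
Each slice is an integer combination of E₁ = a₁b₁ᵀ and E₂ = a₂b₂ᵀ: S₀ = −3·E₁, S₁ = 9·E₂; reading off coefficients, c₁ = (-3, 0) and c₂ = (0, 9).
Hence T = (1, 1) ⊗ (2, -3) ⊗ (-3, 0) + (0, 1) ⊗ (1, 1) ⊗ (0, 9), so rank(T) ≤ 2.
These bounds meet, so rank(T) = 2.

2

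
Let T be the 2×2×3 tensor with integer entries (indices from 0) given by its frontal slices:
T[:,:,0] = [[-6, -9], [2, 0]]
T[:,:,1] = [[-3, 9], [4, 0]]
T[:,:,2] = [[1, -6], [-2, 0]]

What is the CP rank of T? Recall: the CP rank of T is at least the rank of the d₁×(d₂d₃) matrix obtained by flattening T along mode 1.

2

Lower bound: the mode-2 unfolding of T (rows indexed by j, columns by (i,k) = (0,0), (0,1), (0,2), (1,0), (1,1), (1,2)) is [[-6, -3, 1, 2, 4, -2], [-9, 9, -6, 0, 0, 0]].
There the 2×2 minor on rows j ∈ {0, 1}, columns (i,k) ∈ {(0,0), (0,1)} is det [[-6, -3], [-9, 9]] = -81 ≠ 0, so this unfolding has rank ≥ 2; CP rank is at least every unfolding rank, so rank(T) ≥ 2. (This is only a lower bound: in general the CP rank may exceed every unfolding rank, so we still need to exhibit 2 rank-1 terms summing to T.)
Upper bound — finding two terms. Write S_k = T[:,:,k] for the frontal slices: S₀ = [[-6, -9], [2, 0]], S₁ = [[-3, 9], [4, 0]], S₂ = [[1, -6], [-2, 0]].
If T = a₁ (x) b₁ (x) c₁ + a₂ (x) b₂ (x) c₂ then each S_k = c₁[k]·a₁b₁ᵀ + c₂[k]·a₂b₂ᵀ. S₀ and S₁ are linearly independent, so a₁b₁ᵀ and a₂b₂ᵀ must span the same plane of matrices: they are the rank-1 matrices of the form x·S₀ + y·S₁.
det(x·S₀ + y·S₁) is 18·x² + 18·xy − 36·y² = 18·(x + 2·y)(x − y), vanishing at (x:y) = (2:-1) and (1:1).
M₁ = 2·S₀ − S₁ = [[-9, -27], [0, 0]] = (-9)·[1, 0][1, 3]ᵀ and M₂ = S₀ + S₁ = [[-9, 0], [6, 0]] = (-3)·[3, -2][1, 0]ᵀ, so take a₁ = [1, 0], b₁ = [1, 3], a₂ = [3, -2], b₂ = [1, 0].
Each slice is an integer combination of E₁ = a₁b₁ᵀ and E₂ = a₂b₂ᵀ: S₀ = −3·E₁ − E₂, S₁ = 3·E₁ − 2·E₂, S₂ = −2·E₁ + E₂; reading off coefficients, c₁ = [-3, 3, -2] and c₂ = [-1, -2, 1].
Hence T = [1, 0] (x) [1, 3] (x) [-3, 3, -2] + [3, -2] (x) [1, 0] (x) [-1, -2, 1], so rank(T) ≤ 2.
These bounds meet, so rank(T) = 2.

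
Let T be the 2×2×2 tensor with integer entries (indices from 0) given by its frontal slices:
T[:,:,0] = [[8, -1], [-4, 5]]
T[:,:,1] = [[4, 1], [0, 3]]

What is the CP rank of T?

Lower bound: the mode-3 unfolding of T (rows indexed by k, columns by (i,j) = (0,0), (0,1), (1,0), (1,1)) is [[8, -1, -4, 5], [4, 1, 0, 3]].
There the 2×2 minor on rows k ∈ {0, 1}, columns (i,j) ∈ {(0,0), (0,1)} is det [[8, -1], [4, 1]] = 12 ≠ 0, so this unfolding has rank ≥ 2; CP rank is at least every unfolding rank, so rank(T) ≥ 2. (Unfolding ranks only ever bound the CP rank from below — rank(T) can be strictly larger than all of them — so the matching upper bound has to come from an explicit 2-term decomposition.)
Upper bound — finding two terms. Write S_k = T[:,:,k] for the frontal slices: S₀ = [[8, -1], [-4, 5]], S₁ = [[4, 1], [0, 3]].
If T = a₁ (x) b₁ (x) c₁ + a₂ (x) b₂ (x) c₂ then each S_k = c₁[k]·a₁b₁ᵀ + c₂[k]·a₂b₂ᵀ. S₀ and S₁ are linearly independent, so a₁b₁ᵀ and a₂b₂ᵀ must span the same plane of matrices: they are the rank-1 matrices of the form x·S₀ + y·S₁.
det(x·S₀ + y·S₁) is 36·x² + 48·xy + 12·y² = 12·(x + y)(3·x + y), vanishing at (x:y) = (1:-1) and (1:-3).
M₁ = S₀ − S₁ = [[4, -2], [-4, 2]] = 2·[1, -1][2, -1]ᵀ and M₂ = S₀ − 3·S₁ = [[-4, -4], [-4, -4]] = (-4)·[1, 1][1, 1]ᵀ, so take a₁ = [1, -1], b₁ = [2, -1], a₂ = [1, 1], b₂ = [1, 1].
Each slice is an integer combination of E₁ = a₁b₁ᵀ and E₂ = a₂b₂ᵀ: S₀ = 3·E₁ + 2·E₂, S₁ = E₁ + 2·E₂; reading off coefficients, c₁ = [3, 1] and c₂ = [2, 2].
Hence T = [1, -1] (x) [2, -1] (x) [3, 1] + [1, 1] (x) [1, 1] (x) [2, 2], so rank(T) ≤ 2.
These bounds meet, so rank(T) = 2.

2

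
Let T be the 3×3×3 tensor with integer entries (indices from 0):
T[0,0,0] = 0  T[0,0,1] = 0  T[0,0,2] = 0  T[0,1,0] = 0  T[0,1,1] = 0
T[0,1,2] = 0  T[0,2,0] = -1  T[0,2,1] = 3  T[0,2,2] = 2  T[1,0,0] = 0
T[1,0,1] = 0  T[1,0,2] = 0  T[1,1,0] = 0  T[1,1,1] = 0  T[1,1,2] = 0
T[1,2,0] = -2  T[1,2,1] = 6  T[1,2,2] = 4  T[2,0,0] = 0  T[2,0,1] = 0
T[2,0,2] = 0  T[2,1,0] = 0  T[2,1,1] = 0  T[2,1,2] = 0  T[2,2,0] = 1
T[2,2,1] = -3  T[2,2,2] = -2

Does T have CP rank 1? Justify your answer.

Yes

If T = a ⊗ b ⊗ c then every fibre of T is a multiple of the corresponding factor, so read the factors off the fibres through the nonzero entry T[0,2,0] = -1.
The mode-1 fibre T[:,2,0] = [-1, -2, 1] gives a = [1, 2, -1] (primitive direction); the mode-2 fibre T[0,:,0] = [0, 0, -1] gives b = [0, 0, 1]; then c[k] = T[0,2,k] / (a[0]·b[2]) = [-1, 3, 2] / 1 = [-1, 3, 2].
Expanding [1, 2, -1] ⊗ [0, 0, 1] ⊗ [-1, 3, 2] reproduces all 27 entries of T, so T = [1, 2, -1] ⊗ [0, 0, 1] ⊗ [-1, 3, 2] and rank(T) ≤ 1.
Equivalently every frontal slice T[:,:,k] is c[k] times the rank-1 matrix [1, 2, -1] ⊗ [0, 0, 1]. So T has rank 1 (it is nonzero).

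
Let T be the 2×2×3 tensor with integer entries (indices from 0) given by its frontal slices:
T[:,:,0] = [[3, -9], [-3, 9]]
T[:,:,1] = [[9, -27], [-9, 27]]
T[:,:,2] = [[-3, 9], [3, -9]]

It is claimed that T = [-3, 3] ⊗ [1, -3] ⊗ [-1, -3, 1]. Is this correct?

Yes

Reconstruct entrywise from the claimed factors. For example, T[0,1,1] = -27 and Σₗ aₗ[0]bₗ[1]cₗ[1] = (-3)·(-3)·(-3) = -27; checking all 12 entries, every one matches. The claim holds.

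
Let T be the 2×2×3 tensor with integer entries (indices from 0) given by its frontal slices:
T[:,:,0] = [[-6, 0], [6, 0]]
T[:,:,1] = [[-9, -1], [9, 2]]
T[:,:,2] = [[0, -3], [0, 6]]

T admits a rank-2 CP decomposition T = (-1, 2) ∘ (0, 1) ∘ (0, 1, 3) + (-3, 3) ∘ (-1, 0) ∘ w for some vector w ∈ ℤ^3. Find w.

w = (-2, -3, 0)

Subtract the known terms from T to get the rank-1 residual R = (-3, 3) ∘ (-1, 0) ∘ w, so R[i,j,k] = a[i]·b[j]·w[k]. Pick indices with nonzero a[0]·b[0] = (-3)·(-1) = 3. Only the fibre through (0,0,·) is needed: R[0,0,:] = T[0,0,:] − Σₗ aₗ[0]bₗ[0]cₗ = [-6, -9, 0] − (-1)·(0)·(0, 1, 3) = [-6, -9, 0]. Then w[k] = R[0,0,k] / 3 for each k, giving w = [-6, -9, 0] / 3 = (-2, -3, 0).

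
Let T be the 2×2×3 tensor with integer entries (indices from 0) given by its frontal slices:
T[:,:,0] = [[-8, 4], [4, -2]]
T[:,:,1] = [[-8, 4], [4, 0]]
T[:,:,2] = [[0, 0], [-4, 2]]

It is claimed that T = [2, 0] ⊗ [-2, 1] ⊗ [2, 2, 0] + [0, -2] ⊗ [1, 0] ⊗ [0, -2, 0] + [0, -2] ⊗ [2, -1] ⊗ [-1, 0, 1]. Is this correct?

Yes

Reconstruct entrywise from the claimed factors. For example, T[0,0,0] = -8 and Σₗ aₗ[0]bₗ[0]cₗ[0] = (2)·(-2)·(2) + (0)·(1)·(0) + (0)·(2)·(-1) = -8; checking all 12 entries, every one matches. The claim holds.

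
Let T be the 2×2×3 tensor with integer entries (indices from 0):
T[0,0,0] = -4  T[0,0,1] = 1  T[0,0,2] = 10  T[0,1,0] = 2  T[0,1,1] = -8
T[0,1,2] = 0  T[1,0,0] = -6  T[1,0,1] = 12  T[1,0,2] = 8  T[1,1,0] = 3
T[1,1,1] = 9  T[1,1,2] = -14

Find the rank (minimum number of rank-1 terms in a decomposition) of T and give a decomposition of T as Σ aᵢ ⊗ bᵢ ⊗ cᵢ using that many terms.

rank(T) = 2

Lower bound: the mode-3 unfolding of T (rows indexed by k, columns by (i,j) = (0,0), (0,1), (1,0), (1,1)) is [[-4, 2, -6, 3], [1, -8, 12, 9], [10, 0, 8, -14]].
There the 2×2 minor on rows k ∈ {0, 1}, columns (i,j) ∈ {(0,0), (0,1)} is det [[-4, 2], [1, -8]] = 30 ≠ 0, so this unfolding has rank ≥ 2; CP rank is at least every unfolding rank, so rank(T) ≥ 2. (Unfolding ranks only ever bound the CP rank from below — rank(T) can be strictly larger than all of them — so the matching upper bound has to come from an explicit 2-term decomposition.)
Upper bound — finding two terms. Write S_k = T[:,:,k] for the frontal slices: S₀ = [[-4, 2], [-6, 3]], S₁ = [[1, -8], [12, 9]], S₂ = [[10, 0], [8, -14]].
If T = a₁ ⊗ b₁ ⊗ c₁ + a₂ ⊗ b₂ ⊗ c₂ then each S_k = c₁[k]·a₁b₁ᵀ + c₂[k]·a₂b₂ᵀ. S₀ and S₁ are linearly independent, so a₁b₁ᵀ and a₂b₂ᵀ must span the same plane of matrices: they are the rank-1 matrices of the form x·S₀ + y·S₁.
det(x·S₀ + y·S₁) is −105·xy + 105·y² = (-105)·(x − y)(y), vanishing at (x:y) = (1:1) and (1:0).
M₁ = S₀ + S₁ = [[-3, -6], [6, 12]] = (-3)·[1, -2][1, 2]ᵀ and M₂ = S₀ = [[-4, 2], [-6, 3]] = −[2, 3][2, -1]ᵀ, so take a₁ = [1, -2], b₁ = [1, 2], a₂ = [2, 3], b₂ = [2, -1].
Each slice is an integer combination of E₁ = a₁b₁ᵀ and E₂ = a₂b₂ᵀ: S₀ = −E₂, S₁ = −3·E₁ + E₂, S₂ = 2·E₁ + 2·E₂; reading off coefficients, c₁ = [0, -3, 2] and c₂ = [-1, 1, 2].
Hence T = [1, -2] ⊗ [1, 2] ⊗ [0, -3, 2] + [2, 3] ⊗ [2, -1] ⊗ [-1, 1, 2], so rank(T) ≤ 2.
These bounds meet, so rank(T) = 2.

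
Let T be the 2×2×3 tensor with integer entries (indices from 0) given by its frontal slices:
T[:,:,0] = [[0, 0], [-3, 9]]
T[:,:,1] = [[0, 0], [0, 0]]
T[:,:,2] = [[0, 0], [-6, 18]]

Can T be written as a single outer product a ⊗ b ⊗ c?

Yes

The mode-1 fibre T[:,0,0] = [0, -3] gives a = (0, 1) (primitive direction); the mode-2 fibre T[1,:,0] = [-3, 9] gives b = (1, -3); then c[k] = T[1,0,k] / (a[1]·b[0]) = [-3, 0, -6] / 1 = (-3, 0, -6).
Expanding (0, 1) ⊗ (1, -3) ⊗ (-3, 0, -6) reproduces all 12 entries of T, so T = (0, 1) ⊗ (1, -3) ⊗ (-3, 0, -6) and rank(T) ≤ 1.
Equivalently every frontal slice T[:,:,k] is c[k] times the rank-1 matrix (0, 1) ⊗ (1, -3). So T has rank 1 (it is nonzero).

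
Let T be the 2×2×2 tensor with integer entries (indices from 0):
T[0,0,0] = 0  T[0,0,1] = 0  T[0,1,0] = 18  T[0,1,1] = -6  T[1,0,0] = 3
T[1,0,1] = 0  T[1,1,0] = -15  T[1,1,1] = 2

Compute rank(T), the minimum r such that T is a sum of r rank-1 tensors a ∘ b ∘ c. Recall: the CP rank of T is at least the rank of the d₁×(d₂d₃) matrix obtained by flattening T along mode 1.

2

Lower bound: the mode-3 unfolding of T (rows indexed by k, columns by (i,j) = (0,0), (0,1), (1,0), (1,1)) is [[0, 18, 3, -15], [0, -6, 0, 2]].
There the 2×2 minor on rows k ∈ {0, 1}, columns (i,j) ∈ {(0,1), (1,0)} is det [[18, 3], [-6, 0]] = 18 ≠ 0, so this unfolding has rank ≥ 2; CP rank is at least every unfolding rank, so rank(T) ≥ 2. (Flattening ranks never certify an upper bound on CP rank; for that we must actually write T with 2 rank-1 terms.)
Upper bound — finding two terms. Write S_k = T[:,:,k] for the frontal slices: S₀ = [[0, 18], [3, -15]], S₁ = [[0, -6], [0, 2]].
If T = a₁ ∘ b₁ ∘ c₁ + a₂ ∘ b₂ ∘ c₂ then each S_k = c₁[k]·a₁b₁ᵀ + c₂[k]·a₂b₂ᵀ. S₀ and S₁ are linearly independent, so a₁b₁ᵀ and a₂b₂ᵀ must span the same plane of matrices: they are the rank-1 matrices of the form x·S₀ + y·S₁.
det(x·S₀ + y·S₁) is −54·x² + 18·xy = (-18)·(3·x − y)(x), vanishing at (x:y) = (1:3) and (0:1).
M₁ = S₀ + 3·S₁ = [[0, 0], [3, -9]] = 3·[0, 1][1, -3]ᵀ and M₂ = S₁ = [[0, -6], [0, 2]] = (-2)·[3, -1][0, 1]ᵀ, so take a₁ = [0, 1], b₁ = [1, -3], a₂ = [3, -1], b₂ = [0, 1].
Each slice is an integer combination of E₁ = a₁b₁ᵀ and E₂ = a₂b₂ᵀ: S₀ = 3·E₁ + 6·E₂, S₁ = −2·E₂; reading off coefficients, c₁ = [3, 0] and c₂ = [6, -2].
Hence T = [0, 1] ∘ [1, -3] ∘ [3, 0] + [3, -1] ∘ [0, 1] ∘ [6, -2], so rank(T) ≤ 2.
These bounds meet, so rank(T) = 2.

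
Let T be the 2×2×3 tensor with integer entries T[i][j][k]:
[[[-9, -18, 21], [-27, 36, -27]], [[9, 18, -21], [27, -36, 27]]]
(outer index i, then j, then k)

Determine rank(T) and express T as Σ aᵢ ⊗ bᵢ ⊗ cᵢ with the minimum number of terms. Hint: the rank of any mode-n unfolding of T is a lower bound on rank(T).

Lower bound: the mode-3 unfolding of T (rows indexed by k, columns by (i,j) = (0,0), (0,1), (1,0), (1,1)) is [[-9, -27, 9, 27], [-18, 36, 18, -36], [21, -27, -21, 27]].
There the 2×2 minor on rows k ∈ {0, 1}, columns (i,j) ∈ {(0,0), (0,1)} is det [[-9, -27], [-18, 36]] = -810 ≠ 0, so this unfolding has rank ≥ 2; CP rank is at least every unfolding rank, so rank(T) ≥ 2. (This is only a lower bound: in general the CP rank may exceed every unfolding rank, so we still need to exhibit 2 rank-1 terms summing to T.)
Upper bound — finding two terms. Every mode-1 slice of T is a multiple of one matrix: T[i,:,:] = a[i]·M with a = [1, -1] and M = [[-9, -18, 21], [-27, 36, -27]] (rows indexed by j, columns by k). So it suffices to write M as a sum of two rank-1 matrices.
Splitting M by its rows (j = 0, 1), M = [1, 0][-9, -18, 21]ᵀ + [0, 1][-27, 36, -27]ᵀ.
Hence T = [1, -1] ⊗ [1, 0] ⊗ [-9, -18, 21] + [1, -1] ⊗ [0, 1] ⊗ [-27, 36, -27], so rank(T) ≤ 2.
These bounds meet, so rank(T) = 2.

rank(T) = 2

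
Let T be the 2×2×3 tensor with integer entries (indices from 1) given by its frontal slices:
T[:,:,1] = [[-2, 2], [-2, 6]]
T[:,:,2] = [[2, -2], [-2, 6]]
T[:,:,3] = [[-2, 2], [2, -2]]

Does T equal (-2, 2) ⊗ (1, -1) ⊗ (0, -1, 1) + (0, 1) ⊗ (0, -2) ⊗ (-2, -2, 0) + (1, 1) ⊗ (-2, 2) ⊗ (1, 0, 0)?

Yes

Reconstruct entrywise from the claimed factors. For example, T[2,1,2] = -2 and Σₗ aₗ[2]bₗ[1]cₗ[2] = (2)·(1)·(-1) + (1)·(0)·(-2) + (1)·(-2)·(0) = -2; checking all 12 entries, every one matches. The claim holds.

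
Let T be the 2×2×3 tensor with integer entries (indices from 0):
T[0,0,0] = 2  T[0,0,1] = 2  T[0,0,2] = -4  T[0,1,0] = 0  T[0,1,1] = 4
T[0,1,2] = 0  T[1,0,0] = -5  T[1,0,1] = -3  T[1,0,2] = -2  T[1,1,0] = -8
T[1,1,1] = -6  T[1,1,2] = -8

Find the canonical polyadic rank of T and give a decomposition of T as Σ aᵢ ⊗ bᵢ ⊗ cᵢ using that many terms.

Lower bound: the mode-3 unfolding of T (rows indexed by k, columns by (i,j) = (0,0), (0,1), (1,0), (1,1)) is [[2, 0, -5, -8], [2, 4, -3, -6], [-4, 0, -2, -8]].
There the 3×3 minor on rows k ∈ {0, 1, 2}, columns (i,j) ∈ {(0,0), (0,1), (1,0)} is det [[2, 0, -5], [2, 4, -3], [-4, 0, -2]] = -96 ≠ 0, so this unfolding has rank ≥ 3; CP rank is at least every unfolding rank, so rank(T) ≥ 3. (This is only a lower bound: in general the CP rank may exceed every unfolding rank, so we still need to exhibit 3 rank-1 terms summing to T.)
Upper bound: T is a sum of 3 rank-1 terms, T = [0, 1] ⊗ [1, 2] ⊗ [-4, -2, -4] + [2, -1] ⊗ [1, 0] ⊗ [1, -1, -2] + [2, -1] ⊗ [1, 1] ⊗ [0, 2, 0] (one valid choice — decompositions are not unique — normalised so each a, b is primitive with positive first nonzero entry; check it by expanding all entries), so rank(T) ≤ 3.
These bounds meet, so rank(T) = 3.

rank(T) = 3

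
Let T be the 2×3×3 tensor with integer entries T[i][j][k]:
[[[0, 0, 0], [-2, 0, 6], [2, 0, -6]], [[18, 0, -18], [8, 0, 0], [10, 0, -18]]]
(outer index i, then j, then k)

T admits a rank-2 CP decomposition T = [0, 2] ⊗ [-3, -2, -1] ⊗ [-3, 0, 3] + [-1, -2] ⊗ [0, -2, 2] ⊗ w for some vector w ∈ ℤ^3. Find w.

Subtract the known terms from T to get the rank-1 residual R = [-1, -2] ⊗ [0, -2, 2] ⊗ w, so R[i,j,k] = a[i]·b[j]·w[k]. Pick indices with nonzero a[0]·b[1] = (-1)·(-2) = 2. Only the fibre through (0,1,·) is needed: R[0,1,:] = T[0,1,:] − Σₗ aₗ[0]bₗ[1]cₗ = [-2, 0, 6] − (0)·(-2)·[-3, 0, 3] = [-2, 0, 6]. Then w[k] = R[0,1,k] / 2 for each k, giving w = [-2, 0, 6] / 2 = [-1, 0, 3].

w = [-1, 0, 3]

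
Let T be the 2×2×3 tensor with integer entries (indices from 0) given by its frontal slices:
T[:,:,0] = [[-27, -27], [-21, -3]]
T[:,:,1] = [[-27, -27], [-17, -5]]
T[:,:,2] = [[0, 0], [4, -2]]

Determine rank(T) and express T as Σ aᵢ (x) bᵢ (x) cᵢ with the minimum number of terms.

rank(T) = 2

Lower bound: in the mode-3 unfolding of T (rows indexed by k, columns by (i,j)) the 2×2 minor on rows k ∈ {0, 1}, columns (i,j) ∈ {(0,0), (1,0)} is det [[-27, -21], [-27, -17]] = -108 ≠ 0, so that unfolding has rank ≥ 2 and hence rank(T) ≥ 2 (CP rank is at least every unfolding rank, though it can be larger).
Upper bound: with S_k = T[:,:,k], the two rank-1 terms a₁b₁ᵀ, a₂b₂ᵀ are the rank-1 members of the pencil x·S₀ + y·S₁.
det(x·S₀ + y·S₁) is −486·x² − 810·xy − 324·y² = (-162)·(3·x + 2·y)(x + y), vanishing at (x:y) = (2:-3) and (1:-1).
M₁ = 2·S₀ − 3·S₁ = [[27, 27], [9, 9]] = 9·[3, 1][1, 1]ᵀ and M₂ = S₀ − S₁ = [[0, 0], [-4, 2]] = (-2)·[0, 1][2, -1]ᵀ, so take a₁ = [3, 1], b₁ = [1, 1], a₂ = [0, 1], b₂ = [2, -1].
Each slice is an integer combination of E₁ = a₁b₁ᵀ and E₂ = a₂b₂ᵀ: S₀ = −9·E₁ − 6·E₂, S₁ = −9·E₁ − 4·E₂, S₂ = 2·E₂; reading off coefficients, c₁ = [-9, -9, 0] and c₂ = [-6, -4, 2].
Hence T = [3, 1] (x) [1, 1] (x) [-9, -9, 0] + [0, 1] (x) [2, -1] (x) [-6, -4, 2], so rank(T) ≤ 2.
These bounds meet, so rank(T) = 2.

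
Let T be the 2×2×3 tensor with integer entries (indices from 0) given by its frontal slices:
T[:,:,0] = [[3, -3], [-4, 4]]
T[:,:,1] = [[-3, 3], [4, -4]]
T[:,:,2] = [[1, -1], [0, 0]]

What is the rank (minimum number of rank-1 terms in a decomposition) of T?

Lower bound: the mode-3 unfolding of T (rows indexed by k, columns by (i,j) = (0,0), (0,1), (1,0), (1,1)) is [[3, -3, -4, 4], [-3, 3, 4, -4], [1, -1, 0, 0]].
There the 2×2 minor on rows k ∈ {0, 2}, columns (i,j) ∈ {(0,0), (1,0)} is det [[3, -4], [1, 0]] = 4 ≠ 0, so this unfolding has rank ≥ 2; CP rank is at least every unfolding rank, so rank(T) ≥ 2. (Unfolding ranks only ever bound the CP rank from below — rank(T) can be strictly larger than all of them — so the matching upper bound has to come from an explicit 2-term decomposition.)
Upper bound — finding two terms. Every mode-2 slice of T is a multiple of one matrix: T[:,j,:] = b[j]·M with b = [1, -1] and M = [[3, -3, 1], [-4, 4, 0]] (rows indexed by i, columns by k). So it suffices to write M as a sum of two rank-1 matrices.
Splitting M by its rows (i = 0, 1), M = [1, 0][3, -3, 1]ᵀ + [0, 1][-4, 4, 0]ᵀ.
Hence T = [1, 0] ⊗ [1, -1] ⊗ [3, -3, 1] + [0, 1] ⊗ [1, -1] ⊗ [-4, 4, 0], so rank(T) ≤ 2.
These bounds meet, so rank(T) = 2.

2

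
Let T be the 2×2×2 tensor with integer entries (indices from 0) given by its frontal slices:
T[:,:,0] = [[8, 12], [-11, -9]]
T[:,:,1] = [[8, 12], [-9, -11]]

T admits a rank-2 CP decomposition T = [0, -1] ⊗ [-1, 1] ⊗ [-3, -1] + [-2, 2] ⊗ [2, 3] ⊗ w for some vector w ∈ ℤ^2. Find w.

Subtract the known terms from T to get the rank-1 residual R = [-2, 2] ⊗ [2, 3] ⊗ w, so R[i,j,k] = a[i]·b[j]·w[k]. Pick indices with nonzero a[0]·b[0] = (-2)·(2) = -4. Only the fibre through (0,0,·) is needed: R[0,0,:] = T[0,0,:] − Σₗ aₗ[0]bₗ[0]cₗ = [8, 8] − (0)·(-1)·[-3, -1] = [8, 8]. Then w[k] = R[0,0,k] / -4 for each k, giving w = [8, 8] / -4 = [-2, -2].

w = [-2, -2]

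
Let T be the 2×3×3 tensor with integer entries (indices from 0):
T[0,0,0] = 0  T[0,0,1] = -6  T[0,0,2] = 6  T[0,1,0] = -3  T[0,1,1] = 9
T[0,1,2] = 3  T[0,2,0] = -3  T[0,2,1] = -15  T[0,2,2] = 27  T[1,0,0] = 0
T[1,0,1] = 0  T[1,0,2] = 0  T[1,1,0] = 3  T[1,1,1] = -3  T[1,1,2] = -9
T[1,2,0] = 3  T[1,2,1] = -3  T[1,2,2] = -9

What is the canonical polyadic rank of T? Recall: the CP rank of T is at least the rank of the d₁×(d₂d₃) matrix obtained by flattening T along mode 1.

Lower bound: the mode-2 unfolding of T (rows indexed by j, columns by (i,k) = (0,0), (0,1), (0,2), (1,0), (1,1), (1,2)) is [[0, -6, 6, 0, 0, 0], [-3, 9, 3, 3, -3, -9], [-3, -15, 27, 3, -3, -9]].
There the 2×2 minor on rows j ∈ {0, 1}, columns (i,k) ∈ {(0,0), (0,1)} is det [[0, -6], [-3, 9]] = -18 ≠ 0, so this unfolding has rank ≥ 2; CP rank is at least every unfolding rank, so rank(T) ≥ 2. (Unfolding ranks only ever bound the CP rank from below — rank(T) can be strictly larger than all of them — so the matching upper bound has to come from an explicit 2-term decomposition.)
Upper bound — finding two terms. Write S_k = T[:,:,k] for the frontal slices: S₀ = [[0, -3, -3], [0, 3, 3]], S₁ = [[-6, 9, -15], [0, -3, -3]], S₂ = [[6, 3, 27], [0, -9, -9]].
If T = a₁ ⊗ b₁ ⊗ c₁ + a₂ ⊗ b₂ ⊗ c₂ then each S_k = c₁[k]·a₁b₁ᵀ + c₂[k]·a₂b₂ᵀ. S₀ and S₁ are linearly independent, so a₁b₁ᵀ and a₂b₂ᵀ must span the same plane of matrices: they are the rank-1 matrices of the form x·S₀ + y·S₁.
The 2×2 minor of x·S₀ + y·S₁ on rows {0,1}, columns {0,1} is −18·xy + 18·y² = (-18)·(x − y)(y), vanishing at (x:y) = (1:1) and (1:0).
M₁ = S₀ + S₁ = [[-6, 6, -18], [0, 0, 0]] = (-6)·[1, 0][1, -1, 3]ᵀ and M₂ = S₀ = [[0, -3, -3], [0, 3, 3]] = (-3)·[1, -1][0, 1, 1]ᵀ, so take a₁ = [1, 0], b₁ = [1, -1, 3], a₂ = [1, -1], b₂ = [0, 1, 1].
Each slice is an integer combination of E₁ = a₁b₁ᵀ and E₂ = a₂b₂ᵀ: S₀ = −3·E₂, S₁ = −6·E₁ + 3·E₂, S₂ = 6·E₁ + 9·E₂; reading off coefficients, c₁ = [0, -6, 6] and c₂ = [-3, 3, 9].
Hence T = [1, 0] ⊗ [1, -1, 3] ⊗ [0, -6, 6] + [1, -1] ⊗ [0, 1, 1] ⊗ [-3, 3, 9], so rank(T) ≤ 2.
These bounds meet, so rank(T) = 2.
Check entry T[0,1,1] = 9: (1)·(-1)·(-6) + (1)·(1)·(3) = 9.

2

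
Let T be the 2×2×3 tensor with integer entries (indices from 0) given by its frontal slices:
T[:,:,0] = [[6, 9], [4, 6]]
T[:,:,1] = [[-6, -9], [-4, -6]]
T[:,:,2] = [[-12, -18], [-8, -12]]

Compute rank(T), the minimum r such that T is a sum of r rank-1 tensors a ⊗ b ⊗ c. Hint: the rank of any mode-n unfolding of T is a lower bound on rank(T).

1

Lower bound: T ≠ 0 (e.g. T[0,0,0] = 6), so rank(T) ≥ 1.
Upper bound: if T = a ⊗ b ⊗ c then every fibre of T is a multiple of the corresponding factor, so read the factors off the fibres through the nonzero entry T[0,0,0] = 6.
The mode-1 fibre T[:,0,0] = [6, 4] gives a = (3, 2) (primitive direction); the mode-2 fibre T[0,:,0] = [6, 9] gives b = (2, 3); then c[k] = T[0,0,k] / (a[0]·b[0]) = [6, -6, -12] / 6 = (1, -1, -2).
Expanding (3, 2) ⊗ (2, 3) ⊗ (1, -1, -2) reproduces all 12 entries of T, so T = (3, 2) ⊗ (2, 3) ⊗ (1, -1, -2) and rank(T) ≤ 1.
These bounds meet, so rank(T) = 1.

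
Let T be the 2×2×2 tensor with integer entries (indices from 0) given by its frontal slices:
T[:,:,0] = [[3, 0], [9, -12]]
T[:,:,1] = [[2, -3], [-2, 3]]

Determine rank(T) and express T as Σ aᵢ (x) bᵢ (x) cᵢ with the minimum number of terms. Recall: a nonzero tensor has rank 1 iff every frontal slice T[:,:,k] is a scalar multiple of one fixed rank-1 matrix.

Lower bound: the mode-2 unfolding of T (rows indexed by j, columns by (i,k) = (0,0), (0,1), (1,0), (1,1)) is [[3, 2, 9, -2], [0, -3, -12, 3]].
There the 2×2 minor on rows j ∈ {0, 1}, columns (i,k) ∈ {(0,0), (0,1)} is det [[3, 2], [0, -3]] = -9 ≠ 0, so this unfolding has rank ≥ 2; CP rank is at least every unfolding rank, so rank(T) ≥ 2. (Unfolding ranks only ever bound the CP rank from below — rank(T) can be strictly larger than all of them — so the matching upper bound has to come from an explicit 2-term decomposition.)
Upper bound — finding two terms. Write S_k = T[:,:,k] for the frontal slices: S₀ = [[3, 0], [9, -12]], S₁ = [[2, -3], [-2, 3]].
If T = a₁ (x) b₁ (x) c₁ + a₂ (x) b₂ (x) c₂ then each S_k = c₁[k]·a₁b₁ᵀ + c₂[k]·a₂b₂ᵀ. S₀ and S₁ are linearly independent, so a₁b₁ᵀ and a₂b₂ᵀ must span the same plane of matrices: they are the rank-1 matrices of the form x·S₀ + y·S₁.
det(x·S₀ + y·S₁) is −36·x² + 12·xy = (-12)·(3·x − y)(x), vanishing at (x:y) = (1:3) and (0:1).
M₁ = S₀ + 3·S₁ = [[9, -9], [3, -3]] = 3·[3, 1][1, -1]ᵀ and M₂ = S₁ = [[2, -3], [-2, 3]] = [1, -1][2, -3]ᵀ, so take a₁ = [3, 1], b₁ = [1, -1], a₂ = [1, -1], b₂ = [2, -3].
Each slice is an integer combination of E₁ = a₁b₁ᵀ and E₂ = a₂b₂ᵀ: S₀ = 3·E₁ − 3·E₂, S₁ = E₂; reading off coefficients, c₁ = [3, 0] and c₂ = [-3, 1].
Hence T = [3, 1] (x) [1, -1] (x) [3, 0] + [1, -1] (x) [2, -3] (x) [-3, 1], so rank(T) ≤ 2.
These bounds meet, so rank(T) = 2.
Check entry T[0,1,1] = -3: (3)·(-1)·(0) + (1)·(-3)·(1) = -3.

rank(T) = 2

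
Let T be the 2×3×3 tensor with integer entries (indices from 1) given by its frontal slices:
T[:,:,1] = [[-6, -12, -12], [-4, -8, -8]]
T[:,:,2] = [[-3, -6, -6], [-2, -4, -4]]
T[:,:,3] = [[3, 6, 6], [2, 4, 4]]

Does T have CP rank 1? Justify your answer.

Yes

If T = a ⊗ b ⊗ c then every fibre of T is a multiple of the corresponding factor, so read the factors off the fibres through the nonzero entry T[1,1,1] = -6.
The mode-1 fibre T[:,1,1] = [-6, -4] gives a = [3, 2] (primitive direction); the mode-2 fibre T[1,:,1] = [-6, -12, -12] gives b = [1, 2, 2]; then c[k] = T[1,1,k] / (a[1]·b[1]) = [-6, -3, 3] / 3 = [-2, -1, 1].
Expanding [3, 2] ⊗ [1, 2, 2] ⊗ [-2, -1, 1] reproduces all 18 entries of T, so T = [3, 2] ⊗ [1, 2, 2] ⊗ [-2, -1, 1] and rank(T) ≤ 1.
Equivalently every frontal slice T[:,:,k] is c[k] times the rank-1 matrix [3, 2] ⊗ [1, 2, 2]. So T has rank 1 (it is nonzero).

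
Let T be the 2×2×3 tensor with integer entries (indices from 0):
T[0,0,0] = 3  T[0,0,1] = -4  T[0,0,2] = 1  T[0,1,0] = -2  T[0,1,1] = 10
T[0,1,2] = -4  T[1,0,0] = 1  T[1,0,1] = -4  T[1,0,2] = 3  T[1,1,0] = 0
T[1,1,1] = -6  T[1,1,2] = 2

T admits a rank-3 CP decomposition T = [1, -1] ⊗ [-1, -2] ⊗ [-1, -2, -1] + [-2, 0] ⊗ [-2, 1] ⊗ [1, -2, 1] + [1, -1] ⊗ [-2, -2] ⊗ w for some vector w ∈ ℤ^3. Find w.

w = [1, -1, 2]

Subtract the known terms from T to get the rank-1 residual R = [1, -1] ⊗ [-2, -2] ⊗ w, so R[i,j,k] = a[i]·b[j]·w[k]. Pick indices with nonzero a[0]·b[0] = (1)·(-2) = -2. Only the fibre through (0,0,·) is needed: R[0,0,:] = T[0,0,:] − Σₗ aₗ[0]bₗ[0]cₗ = [3, -4, 1] − (1)·(-1)·[-1, -2, -1] − (-2)·(-2)·[1, -2, 1] = [-2, 2, -4]. Then w[k] = R[0,0,k] / -2 for each k, giving w = [-2, 2, -4] / -2 = [1, -1, 2].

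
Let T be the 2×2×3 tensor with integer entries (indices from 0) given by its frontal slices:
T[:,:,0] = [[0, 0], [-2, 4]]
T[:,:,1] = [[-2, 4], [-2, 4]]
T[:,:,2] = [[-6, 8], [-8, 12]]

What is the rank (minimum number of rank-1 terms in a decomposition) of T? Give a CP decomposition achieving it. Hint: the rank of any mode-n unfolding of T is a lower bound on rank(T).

rank(T) = 3

Lower bound: in the mode-3 unfolding of T (rows indexed by k, columns by (i,j)) the 3×3 minor on rows k ∈ {0, 1, 2}, columns (i,j) ∈ {(0,0), (0,1), (1,0)} is det [[0, 0, -2], [-2, 4, -2], [-6, 8, -8]] = -16 ≠ 0, so that unfolding has rank ≥ 3 and hence rank(T) ≥ 3 (CP rank is at least every unfolding rank, though it can be larger).
Upper bound: T is a sum of 3 rank-1 terms, T = (0, 1) (x) (1, -2) (x) (-2, 0, -2) + (1, 1) (x) (1, -2) (x) (0, -2, -4) + (1, 1) (x) (1, 0) (x) (0, 0, -2) (written with every a and b primitive with positive leading entry and the scale carried by c; CP decompositions are not unique, and this one is verified by expanding entrywise), so rank(T) ≤ 3.
These bounds meet, so rank(T) = 3.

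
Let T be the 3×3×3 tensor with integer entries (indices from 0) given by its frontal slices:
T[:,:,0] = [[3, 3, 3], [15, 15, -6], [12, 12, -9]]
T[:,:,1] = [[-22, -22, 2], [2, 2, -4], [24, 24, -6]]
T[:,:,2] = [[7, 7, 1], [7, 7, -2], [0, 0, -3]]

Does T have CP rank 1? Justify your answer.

No

The mode-1 unfolding of T (rows indexed by i, columns by (j,k) = (0,0), (0,1), (0,2), (1,0), (1,1), (1,2), (2,0), (2,1), (2,2)) is [[3, -22, 7, 3, -22, 7, 3, 2, 1], [15, 2, 7, 15, 2, 7, -6, -4, -2], [12, 24, 0, 12, 24, 0, -9, -6, -3]].
There the 2×2 minor on rows i ∈ {0, 1}, columns (j,k) ∈ {(0,0), (0,1)} is det [[3, -22], [15, 2]] = 336 ≠ 0, so this unfolding has rank ≥ 2; CP rank is at least every unfolding rank, so rank(T) ≥ 2.
In particular rank(T) ≥ 2 > 1, so T is not rank-1.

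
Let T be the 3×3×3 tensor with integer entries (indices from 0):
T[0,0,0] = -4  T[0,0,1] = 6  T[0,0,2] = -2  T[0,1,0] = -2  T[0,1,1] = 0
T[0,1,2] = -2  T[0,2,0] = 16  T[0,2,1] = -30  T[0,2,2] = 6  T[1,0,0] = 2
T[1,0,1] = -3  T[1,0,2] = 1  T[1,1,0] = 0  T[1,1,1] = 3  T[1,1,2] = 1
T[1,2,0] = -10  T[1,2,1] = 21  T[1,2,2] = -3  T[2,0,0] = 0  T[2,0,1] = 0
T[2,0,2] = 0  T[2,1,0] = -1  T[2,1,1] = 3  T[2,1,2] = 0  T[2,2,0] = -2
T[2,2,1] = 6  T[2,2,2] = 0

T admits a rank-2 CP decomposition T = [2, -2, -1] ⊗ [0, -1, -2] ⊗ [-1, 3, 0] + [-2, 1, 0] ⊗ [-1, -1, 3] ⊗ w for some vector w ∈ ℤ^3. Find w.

Subtract the known terms from T to get the rank-1 residual R = [-2, 1, 0] ⊗ [-1, -1, 3] ⊗ w, so R[i,j,k] = a[i]·b[j]·w[k]. Pick indices with nonzero a[0]·b[0] = (-2)·(-1) = 2. Only the fibre through (0,0,·) is needed: R[0,0,:] = T[0,0,:] − Σₗ aₗ[0]bₗ[0]cₗ = [-4, 6, -2] − (2)·(0)·[-1, 3, 0] = [-4, 6, -2]. Then w[k] = R[0,0,k] / 2 for each k, giving w = [-4, 6, -2] / 2 = [-2, 3, -1].

w = [-2, 3, -1]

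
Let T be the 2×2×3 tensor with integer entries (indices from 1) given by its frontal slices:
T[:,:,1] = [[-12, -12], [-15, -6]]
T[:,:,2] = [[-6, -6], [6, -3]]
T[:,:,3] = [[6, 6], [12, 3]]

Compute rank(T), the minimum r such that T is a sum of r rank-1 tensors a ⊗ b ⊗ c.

Lower bound: in the mode-1 unfolding of T (rows indexed by i, columns by (j,k)) the 2×2 minor on rows i ∈ {1, 2}, columns (j,k) ∈ {(1,1), (1,2)} is det [[-12, -6], [-15, 6]] = -162 ≠ 0, so that unfolding has rank ≥ 2 and hence rank(T) ≥ 2 (CP rank is at least every unfolding rank, though it can be larger).
Upper bound: with S_k = T[:,:,k], the two rank-1 terms a₁b₁ᵀ, a₂b₂ᵀ are the rank-1 members of the pencil x·S₁ + y·S₂.
det(x·S₁ + y·S₂) is −108·x² + 54·xy + 54·y² = (-54)·(x − y)(2·x + y), vanishing at (x:y) = (1:1) and (1:-2).
M₁ = S₁ + S₂ = [[-18, -18], [-9, -9]] = (-9)·[2, 1][1, 1]ᵀ and M₂ = S₁ − 2·S₂ = [[0, 0], [-27, 0]] = (-27)·[0, 1][1, 0]ᵀ, so take a₁ = [2, 1], b₁ = [1, 1], a₂ = [0, 1], b₂ = [1, 0].
Each slice is an integer combination of E₁ = a₁b₁ᵀ and E₂ = a₂b₂ᵀ: S₁ = −6·E₁ − 9·E₂, S₂ = −3·E₁ + 9·E₂, S₃ = 3·E₁ + 9·E₂; reading off coefficients, c₁ = [-6, -3, 3] and c₂ = [-9, 9, 9].
Hence T = [2, 1] ⊗ [1, 1] ⊗ [-6, -3, 3] + [0, 1] ⊗ [1, 0] ⊗ [-9, 9, 9], so rank(T) ≤ 2.
These bounds meet, so rank(T) = 2.

2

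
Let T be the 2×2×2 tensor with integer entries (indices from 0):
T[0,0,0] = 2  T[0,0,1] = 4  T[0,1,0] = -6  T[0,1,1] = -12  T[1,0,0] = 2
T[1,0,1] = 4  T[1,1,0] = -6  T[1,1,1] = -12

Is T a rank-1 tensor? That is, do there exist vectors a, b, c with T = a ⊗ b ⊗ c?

The mode-1 fibre T[:,0,0] = [2, 2] gives a = (1, 1) (primitive direction); the mode-2 fibre T[0,:,0] = [2, -6] gives b = (1, -3); then c[k] = T[0,0,k] / (a[0]·b[0]) = [2, 4] / 1 = (2, 4).
Expanding (1, 1) ⊗ (1, -3) ⊗ (2, 4) reproduces all 8 entries of T, so T = (1, 1) ⊗ (1, -3) ⊗ (2, 4) and rank(T) ≤ 1.
Equivalently every frontal slice T[:,:,k] is c[k] times the rank-1 matrix (1, 1) ⊗ (1, -3). So T has rank 1 (it is nonzero).

Yes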